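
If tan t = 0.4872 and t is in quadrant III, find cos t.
cos t = -0.899 (using tan²t + 1 = sec²t)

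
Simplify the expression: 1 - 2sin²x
1 - 2sin²x = cos(2x) (using Double angle)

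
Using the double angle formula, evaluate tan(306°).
tan(306°) = 2 tan 153° / (1 - tan²153°) = -1.376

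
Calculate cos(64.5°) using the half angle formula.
cos(64.5°) = √((1 + cos 129°)/2) = 0.4305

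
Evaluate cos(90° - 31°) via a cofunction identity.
cos(90° - 31°) = sin(31°) = 0.515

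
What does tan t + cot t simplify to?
tan t + cot t = sec t csc t (using Quotient identities)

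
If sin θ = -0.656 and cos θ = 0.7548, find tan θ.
tan θ = sin θ / cos θ = -0.8691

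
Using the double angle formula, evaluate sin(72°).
sin(72°) = 2 sin 36° cos 36° = 0.9511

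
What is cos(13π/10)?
cos(13π/10) = -0.5878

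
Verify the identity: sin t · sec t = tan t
LHS = sin t · (1/cos t) = sin t/cos t = tan t = RHS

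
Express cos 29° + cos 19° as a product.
cos 29° + cos 19° = 2 cos(24°) cos(5°)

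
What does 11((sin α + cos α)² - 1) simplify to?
11((sin α + cos α)² - 1) = 11(sin(2α)) (using Pythagorean + double angle)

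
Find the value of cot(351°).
cot(351°) = -6.314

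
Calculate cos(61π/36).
cos(61π/36) = 0.5736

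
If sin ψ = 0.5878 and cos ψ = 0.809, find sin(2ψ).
sin(2ψ) = 2 sin ψ cos ψ = 0.9511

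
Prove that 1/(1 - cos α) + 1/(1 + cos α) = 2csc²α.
LHS = [(1 + cos α) + (1 - cos α)] / [(1 - cos α)(1 + cos α)] = 2/(1 - cos²α) = 2/sin²α = 2csc²α = RHS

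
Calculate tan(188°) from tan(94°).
tan(188°) = 2 tan 94° / (1 - tan²94°) = 0.1405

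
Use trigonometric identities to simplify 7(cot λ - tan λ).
7(cot λ - tan λ) = 7(2 cot(2λ)) (using Double angle)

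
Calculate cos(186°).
cos(186°) = -0.9945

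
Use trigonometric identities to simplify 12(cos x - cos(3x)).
12(cos x - cos(3x)) = 12(2 sin(2x) sin x) (using Sum-to-product)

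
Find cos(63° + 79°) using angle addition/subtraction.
cos(63° + 79°) = cos 63° cos 79° - sin 63° sin 79° = -0.788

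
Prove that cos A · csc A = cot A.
LHS = cos A · (1/sin A) = cos A/sin A = cot A = RHS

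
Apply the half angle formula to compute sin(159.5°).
sin(159.5°) = √((1 - cos 319°)/2) = 0.3502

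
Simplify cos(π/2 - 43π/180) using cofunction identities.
cos(π/2 - 43π/180) = sin(43π/180)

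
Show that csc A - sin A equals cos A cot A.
LHS = 1/sin A - sin A = (1 - sin²A)/sin A = cos²A/sin A = cos A · (cos A/sin A) = cos A cot A = RHS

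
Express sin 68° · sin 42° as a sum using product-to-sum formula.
sin 68° sin 42° = (1/2)[cos(68°-42°) - cos(68°+42°)]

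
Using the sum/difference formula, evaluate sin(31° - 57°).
sin(31° - 57°) = sin 31° cos 57° - cos 31° sin 57° = -0.4384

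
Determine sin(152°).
sin(152°) = 0.4695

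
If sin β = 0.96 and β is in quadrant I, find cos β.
cos β = 0.28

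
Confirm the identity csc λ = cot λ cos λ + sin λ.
RHS = cos²λ/sin λ + sin λ = (cos²λ + sin²λ)/sin λ = 1/sin λ = csc λ = LHS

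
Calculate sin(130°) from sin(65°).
sin(130°) = 2 sin 65° cos 65° = 0.766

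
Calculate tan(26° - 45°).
tan(26° - 45°) = (tan 26° - tan 45°)/(1 + tan 26° tan 45°) = -0.3443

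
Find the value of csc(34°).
csc(34°) = 1.788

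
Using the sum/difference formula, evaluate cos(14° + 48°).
cos(14° + 48°) = cos 14° cos 48° - sin 14° sin 48° = 0.4695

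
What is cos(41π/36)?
cos(41π/36) = -0.9063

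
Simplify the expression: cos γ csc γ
cos γ csc γ = cot γ (using Reciprocal + quotient)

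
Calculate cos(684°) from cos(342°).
cos(684°) = cos²342° - sin²342° = 0.809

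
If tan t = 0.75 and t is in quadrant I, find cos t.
cos t = 0.8 (using tan²t + 1 = sec²t)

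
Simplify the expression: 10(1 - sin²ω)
10(1 - sin²ω) = 10(cos²ω) (using Pythagorean identity)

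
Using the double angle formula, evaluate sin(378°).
sin(378°) = 2 sin 189° cos 189° = 0.309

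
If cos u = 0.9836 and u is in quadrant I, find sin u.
sin u = 0.1804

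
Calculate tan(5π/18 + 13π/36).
tan(5π/18 + 13π/36) = (tan 5π/18 + tan 13π/36)/(1 - tan 5π/18 tan 13π/36) = -2.145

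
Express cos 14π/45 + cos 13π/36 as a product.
cos 14π/45 + cos 13π/36 = 2 cos(121π/360) cos(-π/40)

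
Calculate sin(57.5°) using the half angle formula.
sin(57.5°) = √((1 - cos 115°)/2) = 0.8434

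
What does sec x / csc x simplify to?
sec x / csc x = tan x (using Reciprocal identities)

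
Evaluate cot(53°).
cot(53°) = 0.7536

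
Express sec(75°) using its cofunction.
sec(75°) = csc(90° - 75°) = csc(15°)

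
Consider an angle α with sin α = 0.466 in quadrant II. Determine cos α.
cos α = ±√(1 - sin²α) = -0.8848 (negative in QII)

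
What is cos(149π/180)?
cos(149π/180) = -0.8572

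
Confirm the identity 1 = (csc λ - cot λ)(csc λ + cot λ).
RHS = csc²λ - cot²λ = (1 + cot²λ) - cot²λ = 1 = LHS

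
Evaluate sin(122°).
sin(122°) = 0.848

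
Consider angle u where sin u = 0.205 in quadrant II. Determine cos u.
cos u = ±√(1 - sin²u) = -0.9788 (negative in QII)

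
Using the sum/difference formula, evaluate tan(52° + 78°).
tan(52° + 78°) = (tan 52° + tan 78°)/(1 - tan 52° tan 78°) = -1.192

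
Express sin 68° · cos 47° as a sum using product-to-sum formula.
sin 68° cos 47° = (1/2)[sin(68°+47°) + sin(68°-47°)]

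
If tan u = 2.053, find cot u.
cot u = 1/tan u = 0.4871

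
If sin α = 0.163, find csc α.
csc α = 1/sin α = 6.135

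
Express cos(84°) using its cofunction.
cos(84°) = sin(90° - 84°) = sin(6°)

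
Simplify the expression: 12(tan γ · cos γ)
12(tan γ · cos γ) = 12(sin γ) (using Quotient identity)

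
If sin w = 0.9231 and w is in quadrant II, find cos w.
cos w = -0.3846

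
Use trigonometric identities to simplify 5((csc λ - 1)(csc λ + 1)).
5((csc λ - 1)(csc λ + 1)) = 5(cot²λ) (using Diff. of squares)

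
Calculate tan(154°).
tan(154°) = -0.4877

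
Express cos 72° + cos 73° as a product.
cos 72° + cos 73° = 2 cos(72.5°) cos(-0.5°)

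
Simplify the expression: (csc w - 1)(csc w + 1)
(csc w - 1)(csc w + 1) = cot²w (using Diff. of squares)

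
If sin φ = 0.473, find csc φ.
csc φ = 1/sin φ = 2.114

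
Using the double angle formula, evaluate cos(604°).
cos(604°) = 2cos²302° - 1 = -0.4384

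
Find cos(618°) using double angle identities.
cos(618°) = cos²309° - sin²309° = -0.2079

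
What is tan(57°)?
tan(57°) = 1.54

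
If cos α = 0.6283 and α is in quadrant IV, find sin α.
sin α = -0.778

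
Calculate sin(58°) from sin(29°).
sin(58°) = 2 sin 29° cos 29° = 0.848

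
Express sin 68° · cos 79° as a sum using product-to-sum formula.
sin 68° cos 79° = (1/2)[sin(68°+79°) + sin(68°-79°)]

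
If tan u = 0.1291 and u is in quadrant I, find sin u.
sin u = 0.128 (using tan²u + 1 = sec²u)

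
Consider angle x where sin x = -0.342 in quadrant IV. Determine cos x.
cos x = √(1 - sin²x) = 0.9397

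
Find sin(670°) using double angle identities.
sin(670°) = 2 sin 335° cos 335° = -0.766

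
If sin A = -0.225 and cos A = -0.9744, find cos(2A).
cos(2A) = cos²A - sin²A = 0.8988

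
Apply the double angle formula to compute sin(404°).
sin(404°) = 2 sin 202° cos 202° = 0.6947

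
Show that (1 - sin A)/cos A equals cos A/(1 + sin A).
LHS = (1 - sin A)(1 + sin A) / (cos A(1 + sin A)) = (1 - sin²A) / (cos A(1 + sin A)) = cos²A / (cos A(1 + sin A)) = cos A/(1 + sin A) = RHS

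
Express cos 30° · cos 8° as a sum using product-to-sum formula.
cos 30° cos 8° = (1/2)[cos(30°-8°) + cos(30°+8°)]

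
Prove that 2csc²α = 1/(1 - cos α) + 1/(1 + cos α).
RHS = [(1 + cos α) + (1 - cos α)] / [(1 - cos α)(1 + cos α)] = 2/(1 - cos²α) = 2/sin²α = 2csc²α = LHS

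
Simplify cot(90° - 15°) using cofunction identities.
cot(90° - 15°) = tan(15°)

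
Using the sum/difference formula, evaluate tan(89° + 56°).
tan(89° + 56°) = (tan 89° + tan 56°)/(1 - tan 89° tan 56°) = -0.7002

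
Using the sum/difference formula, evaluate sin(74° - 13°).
sin(74° - 13°) = sin 74° cos 13° - cos 74° sin 13° = 0.8746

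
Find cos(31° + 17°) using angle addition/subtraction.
cos(31° + 17°) = cos 31° cos 17° - sin 31° sin 17° = 0.6691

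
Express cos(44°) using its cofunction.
cos(44°) = sin(90° - 44°) = sin(46°)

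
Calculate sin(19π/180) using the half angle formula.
sin(19π/180) = √((1 - cos 19π/90)/2) = 0.3256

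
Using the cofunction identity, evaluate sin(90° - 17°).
sin(90° - 17°) = cos(17°) = 0.9563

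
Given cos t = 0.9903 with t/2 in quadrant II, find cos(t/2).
cos(t/2) = ±√((1 + cos t)/2); negative since t/2 ∈ QII, so cos(t/2) = -0.9976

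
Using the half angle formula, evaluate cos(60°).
cos(60°) = √((1 + cos 120°)/2) = 1/2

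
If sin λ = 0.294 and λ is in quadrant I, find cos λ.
cos λ = 0.9558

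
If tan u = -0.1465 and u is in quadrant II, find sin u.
sin u = 0.145 (using tan²u + 1 = sec²u)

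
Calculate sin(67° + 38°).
sin(67° + 38°) = sin 67° cos 38° + cos 67° sin 38° = (√6+√2)/4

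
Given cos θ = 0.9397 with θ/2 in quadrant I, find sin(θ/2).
sin(θ/2) = ±√((1 - cos θ)/2); positive since θ/2 ∈ QI, so sin(θ/2) = 0.1736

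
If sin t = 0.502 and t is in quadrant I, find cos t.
cos t = 0.8649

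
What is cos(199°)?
cos(199°) = -0.9455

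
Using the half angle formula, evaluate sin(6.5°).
sin(6.5°) = √((1 - cos 13°)/2) = 0.1132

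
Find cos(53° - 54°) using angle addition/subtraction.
cos(53° - 54°) = cos 53° cos 54° + sin 53° sin 54° = 0.9998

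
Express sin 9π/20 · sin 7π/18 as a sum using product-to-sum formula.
sin 9π/20 sin 7π/18 = (1/2)[cos(9π/20-7π/18) - cos(9π/20+7π/18)]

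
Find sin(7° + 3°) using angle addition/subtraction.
sin(7° + 3°) = sin 7° cos 3° + cos 7° sin 3° = 0.1736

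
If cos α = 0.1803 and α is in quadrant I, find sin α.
sin α = 0.9836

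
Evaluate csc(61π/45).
csc(61π/45) = -1.113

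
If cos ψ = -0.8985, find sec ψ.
sec ψ = 1/cos ψ = -1.113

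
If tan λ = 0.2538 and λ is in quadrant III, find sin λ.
sin λ = -0.246 (using tan²λ + 1 = sec²λ)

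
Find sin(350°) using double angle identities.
sin(350°) = 2 sin 175° cos 175° = -0.1736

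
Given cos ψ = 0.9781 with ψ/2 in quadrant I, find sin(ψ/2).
sin(ψ/2) = ±√((1 - cos ψ)/2); positive since ψ/2 ∈ QI, so sin(ψ/2) = 0.1046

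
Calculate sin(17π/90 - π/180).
sin(17π/90 - π/180) = sin 17π/90 cos π/180 - cos 17π/90 sin π/180 = 0.5446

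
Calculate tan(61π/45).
tan(61π/45) = 2.05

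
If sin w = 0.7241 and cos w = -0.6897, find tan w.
tan w = sin w / cos w = -1.05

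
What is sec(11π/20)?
sec(11π/20) = -6.392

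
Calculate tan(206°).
tan(206°) = 0.4877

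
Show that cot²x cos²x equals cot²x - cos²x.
RHS = cos²x/sin²x - cos²x = cos²x(1/sin²x - 1) = cos²x · (1 - sin²x)/sin²x = cos²x · cos²x/sin²x = cos²x · cot²x = LHS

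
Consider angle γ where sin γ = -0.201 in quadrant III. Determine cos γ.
cos γ = ±√(1 - sin²γ) = -0.9796 (negative in QIII)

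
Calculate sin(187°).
sin(187°) = -0.1219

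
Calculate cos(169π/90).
cos(169π/90) = 0.9272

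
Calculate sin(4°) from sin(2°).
sin(4°) = 2 sin 2° cos 2° = 0.06976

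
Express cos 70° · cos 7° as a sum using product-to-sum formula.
cos 70° cos 7° = (1/2)[cos(70°-7°) + cos(70°+7°)]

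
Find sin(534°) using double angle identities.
sin(534°) = 2 sin 267° cos 267° = 0.1045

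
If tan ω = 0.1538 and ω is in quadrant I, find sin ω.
sin ω = 0.152 (using tan²ω + 1 = sec²ω)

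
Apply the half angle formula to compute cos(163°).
cos(163°) = -√((1 + cos 326°)/2) = -0.9563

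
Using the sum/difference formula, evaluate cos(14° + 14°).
cos(14° + 14°) = cos 14° cos 14° - sin 14° sin 14° = 0.8829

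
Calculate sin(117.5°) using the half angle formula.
sin(117.5°) = √((1 - cos 235°)/2) = 0.887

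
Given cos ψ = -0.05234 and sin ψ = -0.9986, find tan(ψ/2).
tan(ψ/2) = sin ψ / (1 + cos ψ) = -1.054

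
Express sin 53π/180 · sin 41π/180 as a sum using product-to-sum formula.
sin 53π/180 sin 41π/180 = (1/2)[cos(53π/180-41π/180) - cos(53π/180+41π/180)]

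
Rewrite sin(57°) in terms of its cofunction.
sin(57°) = cos(90° - 57°) = cos(33°)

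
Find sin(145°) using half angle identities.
sin(145°) = √((1 - cos 290°)/2) = 0.5736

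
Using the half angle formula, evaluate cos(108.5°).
cos(108.5°) = -√((1 + cos 217°)/2) = -0.3173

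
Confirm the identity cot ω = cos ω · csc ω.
RHS = cos ω · (1/sin ω) = cos ω/sin ω = cot ω = LHS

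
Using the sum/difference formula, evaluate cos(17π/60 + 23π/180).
cos(17π/60 + 23π/180) = cos 17π/60 cos 23π/180 - sin 17π/60 sin 23π/180 = 0.2756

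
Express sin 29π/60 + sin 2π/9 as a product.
sin 29π/60 + sin 2π/9 = 2 sin(127π/360) cos(47π/360)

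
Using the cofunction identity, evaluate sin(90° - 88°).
sin(90° - 88°) = cos(88°) = 0.0349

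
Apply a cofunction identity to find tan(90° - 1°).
tan(90° - 1°) = cot(1°) = 57.29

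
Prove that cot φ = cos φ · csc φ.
RHS = cos φ · (1/sin φ) = cos φ/sin φ = cot φ = LHS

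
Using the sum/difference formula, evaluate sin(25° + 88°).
sin(25° + 88°) = sin 25° cos 88° + cos 25° sin 88° = 0.9205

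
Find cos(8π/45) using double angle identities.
cos(8π/45) = 2cos²4π/45 - 1 = 0.848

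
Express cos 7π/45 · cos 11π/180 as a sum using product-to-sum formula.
cos 7π/45 cos 11π/180 = (1/2)[cos(7π/45-11π/180) + cos(7π/45+11π/180)]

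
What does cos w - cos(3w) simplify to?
cos w - cos(3w) = 2 sin(2w) sin w (using Sum-to-product)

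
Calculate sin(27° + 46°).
sin(27° + 46°) = sin 27° cos 46° + cos 27° sin 46° = 0.9563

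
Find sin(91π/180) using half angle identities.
sin(91π/180) = √((1 - cos 91π/90)/2) = 0.9998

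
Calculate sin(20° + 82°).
sin(20° + 82°) = sin 20° cos 82° + cos 20° sin 82° = 0.9781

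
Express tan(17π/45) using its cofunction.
tan(17π/45) = cot(π/2 - 17π/45) = cot(11π/90)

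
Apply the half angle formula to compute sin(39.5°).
sin(39.5°) = √((1 - cos 79°)/2) = 0.6361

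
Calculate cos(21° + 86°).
cos(21° + 86°) = cos 21° cos 86° - sin 21° sin 86° = -0.2924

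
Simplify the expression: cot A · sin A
cot A · sin A = cos A (using Quotient identity)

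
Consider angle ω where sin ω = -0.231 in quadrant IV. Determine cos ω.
cos ω = √(1 - sin²ω) = 0.973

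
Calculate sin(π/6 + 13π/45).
sin(π/6 + 13π/45) = sin π/6 cos 13π/45 + cos π/6 sin 13π/45 = 0.9903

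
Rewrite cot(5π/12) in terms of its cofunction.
cot(5π/12) = tan(π/2 - 5π/12) = tan(π/12)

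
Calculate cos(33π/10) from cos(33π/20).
cos(33π/10) = cos²33π/20 - sin²33π/20 = -0.5878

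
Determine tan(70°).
tan(70°) = 2.747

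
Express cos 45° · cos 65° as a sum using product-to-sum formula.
cos 45° cos 65° = (1/2)[cos(45°-65°) + cos(45°+65°)]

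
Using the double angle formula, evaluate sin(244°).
sin(244°) = 2 sin 122° cos 122° = -0.8988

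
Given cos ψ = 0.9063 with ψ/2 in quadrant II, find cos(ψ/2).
cos(ψ/2) = ±√((1 + cos ψ)/2); negative since ψ/2 ∈ QII, so cos(ψ/2) = -0.9763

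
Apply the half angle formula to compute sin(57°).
sin(57°) = √((1 - cos 114°)/2) = 0.8387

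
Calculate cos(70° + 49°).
cos(70° + 49°) = cos 70° cos 49° - sin 70° sin 49° = -0.4848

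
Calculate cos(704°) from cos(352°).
cos(704°) = cos²352° - sin²352° = 0.9613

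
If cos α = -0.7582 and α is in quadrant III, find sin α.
sin α = -0.652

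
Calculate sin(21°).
sin(21°) = 0.3584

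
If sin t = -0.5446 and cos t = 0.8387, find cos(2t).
cos(2t) = cos²t - sin²t = 0.4068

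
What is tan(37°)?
tan(37°) = 0.7536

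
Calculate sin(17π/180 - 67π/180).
sin(17π/180 - 67π/180) = sin 17π/180 cos 67π/180 - cos 17π/180 sin 67π/180 = -0.766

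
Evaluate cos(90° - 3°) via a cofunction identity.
cos(90° - 3°) = sin(3°) = 0.05234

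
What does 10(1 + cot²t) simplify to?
10(1 + cot²t) = 10(csc²t) (using Pythagorean identity)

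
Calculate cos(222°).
cos(222°) = -0.7431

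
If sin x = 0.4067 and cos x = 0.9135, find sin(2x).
sin(2x) = 2 sin x cos x = 0.743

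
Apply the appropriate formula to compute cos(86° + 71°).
cos(86° + 71°) = cos 86° cos 71° - sin 86° sin 71° = -0.9205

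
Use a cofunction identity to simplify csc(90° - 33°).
csc(90° - 33°) = sec(33°)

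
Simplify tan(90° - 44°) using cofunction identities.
tan(90° - 44°) = cot(44°)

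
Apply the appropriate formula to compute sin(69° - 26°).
sin(69° - 26°) = sin 69° cos 26° - cos 69° sin 26° = 0.682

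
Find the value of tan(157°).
tan(157°) = -0.4245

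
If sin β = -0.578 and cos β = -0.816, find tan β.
tan β = sin β / cos β = 0.7083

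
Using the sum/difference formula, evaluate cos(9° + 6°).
cos(9° + 6°) = cos 9° cos 6° - sin 9° sin 6° = (√6+√2)/4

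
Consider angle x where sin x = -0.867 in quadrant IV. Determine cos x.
cos x = √(1 - sin²x) = 0.4983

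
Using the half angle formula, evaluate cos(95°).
cos(95°) = -√((1 + cos 190°)/2) = -0.08716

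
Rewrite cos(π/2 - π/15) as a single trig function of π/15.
cos(π/2 - π/15) = sin(π/15)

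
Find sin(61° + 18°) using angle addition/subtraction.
sin(61° + 18°) = sin 61° cos 18° + cos 61° sin 18° = 0.9816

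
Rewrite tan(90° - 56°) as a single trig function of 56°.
tan(90° - 56°) = cot(56°)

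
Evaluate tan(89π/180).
tan(89π/180) = 57.29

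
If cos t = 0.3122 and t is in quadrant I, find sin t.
sin t = 0.95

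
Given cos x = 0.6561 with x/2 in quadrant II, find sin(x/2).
sin(x/2) = ±√((1 - cos x)/2); positive since x/2 ∈ QII, so sin(x/2) = 0.4147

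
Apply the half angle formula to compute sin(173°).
sin(173°) = √((1 - cos 346°)/2) = 0.1219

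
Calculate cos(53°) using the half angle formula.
cos(53°) = √((1 + cos 106°)/2) = 0.6018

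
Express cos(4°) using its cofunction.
cos(4°) = sin(90° - 4°) = sin(86°)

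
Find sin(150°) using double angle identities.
sin(150°) = 2 sin 75° cos 75° = 1/2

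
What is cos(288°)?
cos(288°) = 0.309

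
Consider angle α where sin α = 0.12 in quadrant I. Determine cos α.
cos α = √(1 - sin²α) = 0.9928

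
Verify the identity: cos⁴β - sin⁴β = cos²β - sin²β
LHS = (cos²β - sin²β)(cos²β + sin²β) = (cos²β - sin²β) · 1 = cos²β - sin²β = RHS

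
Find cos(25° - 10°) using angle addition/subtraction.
cos(25° - 10°) = cos 25° cos 10° + sin 25° sin 10° = (√6+√2)/4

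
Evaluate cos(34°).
cos(34°) = 0.829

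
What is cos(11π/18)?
cos(11π/18) = -0.342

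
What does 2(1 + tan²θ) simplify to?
2(1 + tan²θ) = 2(sec²θ) (using Pythagorean identity)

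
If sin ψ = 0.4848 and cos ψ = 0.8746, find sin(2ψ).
sin(2ψ) = 2 sin ψ cos ψ = 0.848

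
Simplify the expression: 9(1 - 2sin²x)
9(1 - 2sin²x) = 9(cos(2x)) (using Double angle)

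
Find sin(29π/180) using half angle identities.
sin(29π/180) = √((1 - cos 29π/90)/2) = 0.4848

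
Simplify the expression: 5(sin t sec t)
5(sin t sec t) = 5(tan t) (using Reciprocal + quotient)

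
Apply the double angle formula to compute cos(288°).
cos(288°) = cos²144° - sin²144° = 0.309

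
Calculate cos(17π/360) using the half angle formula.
cos(17π/360) = √((1 + cos 17π/180)/2) = 0.989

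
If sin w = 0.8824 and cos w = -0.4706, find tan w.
tan w = sin w / cos w = -1.875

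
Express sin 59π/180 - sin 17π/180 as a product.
sin 59π/180 - sin 17π/180 = 2 cos(19π/90) sin(7π/60)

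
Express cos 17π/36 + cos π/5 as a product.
cos 17π/36 + cos π/5 = 2 cos(121π/360) cos(49π/360)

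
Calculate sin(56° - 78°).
sin(56° - 78°) = sin 56° cos 78° - cos 56° sin 78° = -0.3746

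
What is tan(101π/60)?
tan(101π/60) = -1.54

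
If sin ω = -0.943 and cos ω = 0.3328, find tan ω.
tan ω = sin ω / cos ω = -2.834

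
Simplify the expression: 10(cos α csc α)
10(cos α csc α) = 10(cot α) (using Reciprocal + quotient)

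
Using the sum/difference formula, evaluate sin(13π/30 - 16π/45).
sin(13π/30 - 16π/45) = sin 13π/30 cos 16π/45 - cos 13π/30 sin 16π/45 = 0.2419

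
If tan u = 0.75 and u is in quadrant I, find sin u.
sin u = 0.6 (using tan²u + 1 = sec²u)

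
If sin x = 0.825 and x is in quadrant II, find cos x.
cos x = -0.5651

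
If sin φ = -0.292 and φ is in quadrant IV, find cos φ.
cos φ = 0.9564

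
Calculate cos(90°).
cos(90°) = 0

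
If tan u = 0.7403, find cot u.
cot u = 1/tan u = 1.351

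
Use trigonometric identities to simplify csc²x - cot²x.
csc²x - cot²x = 1 (using Pythagorean identity)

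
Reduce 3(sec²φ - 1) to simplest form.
3(sec²φ - 1) = 3(tan²φ) (using Pythagorean identity)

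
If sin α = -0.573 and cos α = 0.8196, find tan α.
tan α = sin α / cos α = -0.6991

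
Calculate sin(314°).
sin(314°) = -0.7193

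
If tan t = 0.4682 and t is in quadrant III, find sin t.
sin t = -0.424 (using tan²t + 1 = sec²t)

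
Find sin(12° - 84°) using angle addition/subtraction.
sin(12° - 84°) = sin 12° cos 84° - cos 12° sin 84° = -0.9511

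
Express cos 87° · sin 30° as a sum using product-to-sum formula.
cos 87° sin 30° = (1/2)[sin(87°+30°) - sin(87°-30°)]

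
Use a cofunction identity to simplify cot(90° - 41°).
cot(90° - 41°) = tan(41°)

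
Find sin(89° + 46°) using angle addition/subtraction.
sin(89° + 46°) = sin 89° cos 46° + cos 89° sin 46° = √2/2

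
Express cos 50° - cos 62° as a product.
cos 50° - cos 62° = -2 sin(56°) sin(-6°)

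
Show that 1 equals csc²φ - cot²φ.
RHS = 1/sin²φ - cos²φ/sin²φ = (1 - cos²φ)/sin²φ = sin²φ/sin²φ = 1 = LHS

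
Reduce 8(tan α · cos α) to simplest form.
8(tan α · cos α) = 8(sin α) (using Quotient identity)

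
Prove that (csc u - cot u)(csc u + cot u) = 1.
LHS = csc²u - cot²u = (1 + cot²u) - cot²u = 1 = RHS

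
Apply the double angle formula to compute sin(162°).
sin(162°) = 2 sin 81° cos 81° = 0.309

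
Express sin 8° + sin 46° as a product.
sin 8° + sin 46° = 2 sin(27°) cos(-19°)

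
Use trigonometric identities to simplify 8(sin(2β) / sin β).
8(sin(2β) / sin β) = 8(2 cos β) (using Double angle)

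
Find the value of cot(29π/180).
cot(29π/180) = 1.804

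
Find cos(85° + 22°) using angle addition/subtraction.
cos(85° + 22°) = cos 85° cos 22° - sin 85° sin 22° = -0.2924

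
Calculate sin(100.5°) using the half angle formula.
sin(100.5°) = √((1 - cos 201°)/2) = 0.9833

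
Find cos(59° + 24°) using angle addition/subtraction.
cos(59° + 24°) = cos 59° cos 24° - sin 59° sin 24° = 0.1219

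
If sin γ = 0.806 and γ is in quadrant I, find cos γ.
cos γ = 0.5919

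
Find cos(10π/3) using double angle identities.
cos(10π/3) = cos²5π/3 - sin²5π/3 = -1/2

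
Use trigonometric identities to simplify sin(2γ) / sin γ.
sin(2γ) / sin γ = 2 cos γ (using Double angle)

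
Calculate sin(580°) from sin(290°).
sin(580°) = 2 sin 290° cos 290° = -0.6428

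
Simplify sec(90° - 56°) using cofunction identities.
sec(90° - 56°) = csc(56°)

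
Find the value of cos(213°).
cos(213°) = -0.8387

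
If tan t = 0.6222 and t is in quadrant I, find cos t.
cos t = 0.8491 (using tan²t + 1 = sec²t)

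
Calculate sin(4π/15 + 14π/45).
sin(4π/15 + 14π/45) = sin 4π/15 cos 14π/45 + cos 4π/15 sin 14π/45 = 0.9703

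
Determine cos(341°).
cos(341°) = 0.9455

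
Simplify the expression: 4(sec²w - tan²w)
4(sec²w - tan²w) = 4 (using Pythagorean identity)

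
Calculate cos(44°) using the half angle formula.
cos(44°) = √((1 + cos 88°)/2) = 0.7193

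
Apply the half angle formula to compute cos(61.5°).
cos(61.5°) = √((1 + cos 123°)/2) = 0.4772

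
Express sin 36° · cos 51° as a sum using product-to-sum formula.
sin 36° cos 51° = (1/2)[sin(36°+51°) + sin(36°-51°)]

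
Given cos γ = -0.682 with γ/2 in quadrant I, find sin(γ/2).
sin(γ/2) = ±√((1 - cos γ)/2); positive since γ/2 ∈ QI, so sin(γ/2) = 0.9171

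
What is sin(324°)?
sin(324°) = -0.5878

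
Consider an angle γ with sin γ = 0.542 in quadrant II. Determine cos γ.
cos γ = ±√(1 - sin²γ) = -0.8404 (negative in QII)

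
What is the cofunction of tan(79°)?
tan(79°) = cot(90° - 79°) = cot(11°)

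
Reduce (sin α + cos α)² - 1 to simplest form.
(sin α + cos α)² - 1 = sin(2α) (using Pythagorean + double angle)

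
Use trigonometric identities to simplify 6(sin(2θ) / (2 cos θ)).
6(sin(2θ) / (2 cos θ)) = 6(sin θ) (using Double angle)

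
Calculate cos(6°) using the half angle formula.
cos(6°) = √((1 + cos 12°)/2) = 0.9945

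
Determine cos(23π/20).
cos(23π/20) = -0.891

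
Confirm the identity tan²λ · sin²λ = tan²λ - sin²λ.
RHS = sin²λ/cos²λ - sin²λ = sin²λ(1/cos²λ - 1) = sin²λ · (1 - cos²λ)/cos²λ = sin²λ · sin²λ/cos²λ = sin²λ · tan²λ = LHS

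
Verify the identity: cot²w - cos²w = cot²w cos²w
LHS = cos²w/sin²w - cos²w = cos²w(1/sin²w - 1) = cos²w · (1 - sin²w)/sin²w = cos²w · cos²w/sin²w = cos²w · cot²w = RHS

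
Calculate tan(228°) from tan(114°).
tan(228°) = 2 tan 114° / (1 - tan²114°) = 1.111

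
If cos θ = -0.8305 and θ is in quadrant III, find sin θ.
sin θ = -0.557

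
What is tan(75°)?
tan(75°) = 2+√3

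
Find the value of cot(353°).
cot(353°) = -8.144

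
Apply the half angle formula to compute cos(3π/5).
cos(3π/5) = -√((1 + cos 6π/5)/2) = -0.309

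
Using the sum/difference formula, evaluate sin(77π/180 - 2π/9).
sin(77π/180 - 2π/9) = sin 77π/180 cos 2π/9 - cos 77π/180 sin 2π/9 = 0.6018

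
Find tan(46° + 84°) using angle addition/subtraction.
tan(46° + 84°) = (tan 46° + tan 84°)/(1 - tan 46° tan 84°) = -1.192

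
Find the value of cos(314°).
cos(314°) = 0.6947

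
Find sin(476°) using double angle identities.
sin(476°) = 2 sin 238° cos 238° = 0.8988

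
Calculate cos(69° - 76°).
cos(69° - 76°) = cos 69° cos 76° + sin 69° sin 76° = 0.9925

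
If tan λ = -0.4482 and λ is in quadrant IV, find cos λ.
cos λ = 0.9125 (using tan²λ + 1 = sec²λ)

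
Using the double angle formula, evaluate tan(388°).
tan(388°) = 2 tan 194° / (1 - tan²194°) = 0.5317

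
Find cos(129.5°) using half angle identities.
cos(129.5°) = -√((1 + cos 259°)/2) = -0.6361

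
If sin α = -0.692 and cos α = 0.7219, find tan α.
tan α = sin α / cos α = -0.9586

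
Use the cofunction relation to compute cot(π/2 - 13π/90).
cot(π/2 - 13π/90) = tan(13π/90) = 0.4877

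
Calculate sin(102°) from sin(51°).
sin(102°) = 2 sin 51° cos 51° = 0.9781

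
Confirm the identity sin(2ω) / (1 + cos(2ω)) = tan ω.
LHS = 2 sin ω cos ω / (2cos²ω) = sin ω/cos ω = tan ω = RHS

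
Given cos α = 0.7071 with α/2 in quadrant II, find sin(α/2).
sin(α/2) = ±√((1 - cos α)/2); positive since α/2 ∈ QII, so sin(α/2) = 0.3827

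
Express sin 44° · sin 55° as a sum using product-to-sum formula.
sin 44° sin 55° = (1/2)[cos(44°-55°) - cos(44°+55°)]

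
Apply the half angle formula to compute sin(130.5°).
sin(130.5°) = √((1 - cos 261°)/2) = 0.7604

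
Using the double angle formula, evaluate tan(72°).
tan(72°) = 2 tan 36° / (1 - tan²36°) = 3.078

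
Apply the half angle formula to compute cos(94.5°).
cos(94.5°) = -√((1 + cos 189°)/2) = -0.07846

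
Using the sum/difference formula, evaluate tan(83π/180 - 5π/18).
tan(83π/180 - 5π/18) = (tan 83π/180 - tan 5π/18)/(1 + tan 83π/180 tan 5π/18) = 0.6494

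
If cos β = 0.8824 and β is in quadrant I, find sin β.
sin β = 0.4705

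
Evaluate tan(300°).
tan(300°) = -√3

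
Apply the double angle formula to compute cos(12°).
cos(12°) = cos²6° - sin²6° = 0.9781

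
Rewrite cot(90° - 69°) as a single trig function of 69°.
cot(90° - 69°) = tan(69°)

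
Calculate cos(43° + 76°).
cos(43° + 76°) = cos 43° cos 76° - sin 43° sin 76° = -0.4848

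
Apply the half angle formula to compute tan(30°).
tan(30°) = sin 60° / (1 + cos 60°) = √3/3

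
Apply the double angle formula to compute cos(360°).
cos(360°) = cos²180° - sin²180° = 1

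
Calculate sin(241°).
sin(241°) = -0.8746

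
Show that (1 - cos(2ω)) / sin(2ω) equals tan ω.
LHS = 2sin²ω / (2 sin ω cos ω) = sin ω/cos ω = tan ω = RHS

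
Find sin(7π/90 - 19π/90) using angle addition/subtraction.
sin(7π/90 - 19π/90) = sin 7π/90 cos 19π/90 - cos 7π/90 sin 19π/90 = -0.4067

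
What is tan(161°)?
tan(161°) = -0.3443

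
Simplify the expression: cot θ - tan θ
cot θ - tan θ = 2 cot(2θ) (using Double angle)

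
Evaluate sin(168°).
sin(168°) = 0.2079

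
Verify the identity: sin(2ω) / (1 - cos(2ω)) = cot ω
LHS = 2 sin ω cos ω / (2sin²ω) = cos ω/sin ω = cot ω = RHS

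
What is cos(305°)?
cos(305°) = 0.5736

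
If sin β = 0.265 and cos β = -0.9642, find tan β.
tan β = sin β / cos β = -0.2748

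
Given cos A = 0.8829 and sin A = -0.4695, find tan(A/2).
tan(A/2) = sin A / (1 + cos A) = -0.2493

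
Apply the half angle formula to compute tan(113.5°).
tan(113.5°) = sin 227° / (1 + cos 227°) = -2.3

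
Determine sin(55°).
sin(55°) = 0.8192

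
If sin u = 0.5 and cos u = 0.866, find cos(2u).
cos(2u) = cos²u - sin²u = 0.5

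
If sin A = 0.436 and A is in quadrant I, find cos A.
cos A = 0.8999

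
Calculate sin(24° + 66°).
sin(24° + 66°) = sin 24° cos 66° + cos 24° sin 66° = 1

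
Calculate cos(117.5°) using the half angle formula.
cos(117.5°) = -√((1 + cos 235°)/2) = -0.4617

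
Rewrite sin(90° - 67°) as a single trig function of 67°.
sin(90° - 67°) = cos(67°)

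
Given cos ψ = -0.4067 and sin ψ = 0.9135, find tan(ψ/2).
tan(ψ/2) = sin ψ / (1 + cos ψ) = 1.54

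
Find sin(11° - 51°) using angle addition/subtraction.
sin(11° - 51°) = sin 11° cos 51° - cos 11° sin 51° = -0.6428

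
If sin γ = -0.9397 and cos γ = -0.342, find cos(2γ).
cos(2γ) = cos²γ - sin²γ = -0.7661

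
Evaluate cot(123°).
cot(123°) = -0.6494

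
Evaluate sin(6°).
sin(6°) = 0.1045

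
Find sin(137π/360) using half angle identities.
sin(137π/360) = √((1 - cos 137π/180)/2) = 0.9304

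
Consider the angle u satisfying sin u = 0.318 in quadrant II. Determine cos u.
cos u = ±√(1 - sin²u) = -0.9481 (negative in QII)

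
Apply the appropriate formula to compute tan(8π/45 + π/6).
tan(8π/45 + π/6) = (tan 8π/45 + tan π/6)/(1 - tan 8π/45 tan π/6) = 1.881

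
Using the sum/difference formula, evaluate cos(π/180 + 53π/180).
cos(π/180 + 53π/180) = cos π/180 cos 53π/180 - sin π/180 sin 53π/180 = 0.5878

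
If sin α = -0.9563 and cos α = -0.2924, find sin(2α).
sin(2α) = 2 sin α cos α = 0.5592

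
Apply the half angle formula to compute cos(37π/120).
cos(37π/120) = √((1 + cos 37π/60)/2) = 0.5664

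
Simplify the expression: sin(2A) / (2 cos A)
sin(2A) / (2 cos A) = sin A (using Double angle)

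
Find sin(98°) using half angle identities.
sin(98°) = √((1 - cos 196°)/2) = 0.9903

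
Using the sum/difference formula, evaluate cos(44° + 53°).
cos(44° + 53°) = cos 44° cos 53° - sin 44° sin 53° = -0.1219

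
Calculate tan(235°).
tan(235°) = 1.428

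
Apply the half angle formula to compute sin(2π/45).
sin(2π/45) = √((1 - cos 4π/45)/2) = 0.1392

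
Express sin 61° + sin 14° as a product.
sin 61° + sin 14° = 2 sin(37.5°) cos(23.5°)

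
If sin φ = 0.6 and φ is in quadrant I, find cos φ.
cos φ = 0.8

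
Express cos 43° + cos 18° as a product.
cos 43° + cos 18° = 2 cos(30.5°) cos(12.5°)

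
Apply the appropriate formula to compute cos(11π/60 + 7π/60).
cos(11π/60 + 7π/60) = cos 11π/60 cos 7π/60 - sin 11π/60 sin 7π/60 = 0.5878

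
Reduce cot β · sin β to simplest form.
cot β · sin β = cos β (using Quotient identity)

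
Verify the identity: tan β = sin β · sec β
RHS = sin β · (1/cos β) = sin β/cos β = tan β = LHS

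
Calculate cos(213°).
cos(213°) = -0.8387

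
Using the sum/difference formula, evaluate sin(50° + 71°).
sin(50° + 71°) = sin 50° cos 71° + cos 50° sin 71° = 0.8572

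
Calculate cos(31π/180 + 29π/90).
cos(31π/180 + 29π/90) = cos 31π/180 cos 29π/90 - sin 31π/180 sin 29π/90 = 0.01745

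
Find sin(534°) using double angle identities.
sin(534°) = 2 sin 267° cos 267° = 0.1045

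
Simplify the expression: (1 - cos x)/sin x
(1 - cos x)/sin x = tan(x/2) (using Half angle)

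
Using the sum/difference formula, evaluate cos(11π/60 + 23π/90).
cos(11π/60 + 23π/90) = cos 11π/60 cos 23π/90 - sin 11π/60 sin 23π/90 = 0.1908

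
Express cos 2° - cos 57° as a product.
cos 2° - cos 57° = -2 sin(29.5°) sin(-27.5°)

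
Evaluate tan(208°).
tan(208°) = 0.5317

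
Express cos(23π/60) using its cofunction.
cos(23π/60) = sin(π/2 - 23π/60) = sin(7π/60)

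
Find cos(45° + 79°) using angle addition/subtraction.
cos(45° + 79°) = cos 45° cos 79° - sin 45° sin 79° = -0.5592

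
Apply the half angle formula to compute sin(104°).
sin(104°) = √((1 - cos 208°)/2) = 0.9703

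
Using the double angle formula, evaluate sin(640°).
sin(640°) = 2 sin 320° cos 320° = -0.9848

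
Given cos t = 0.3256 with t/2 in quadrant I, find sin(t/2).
sin(t/2) = ±√((1 - cos t)/2); positive since t/2 ∈ QI, so sin(t/2) = 0.5807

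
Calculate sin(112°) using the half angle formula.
sin(112°) = √((1 - cos 224°)/2) = 0.9272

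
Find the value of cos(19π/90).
cos(19π/90) = 0.788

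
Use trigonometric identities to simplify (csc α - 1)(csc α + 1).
(csc α - 1)(csc α + 1) = cot²α (using Diff. of squares)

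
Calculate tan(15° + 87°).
tan(15° + 87°) = (tan 15° + tan 87°)/(1 - tan 15° tan 87°) = -4.705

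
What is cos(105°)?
cos(105°) = -(√6-√2)/4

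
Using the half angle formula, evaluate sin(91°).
sin(91°) = √((1 - cos 182°)/2) = 0.9998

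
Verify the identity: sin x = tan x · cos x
RHS = (sin x/cos x) · cos x = sin x = LHS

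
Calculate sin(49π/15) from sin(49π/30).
sin(49π/15) = 2 sin 49π/30 cos 49π/30 = -0.7431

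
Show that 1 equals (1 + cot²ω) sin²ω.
RHS = csc²ω · sin²ω = (1/sin²ω) · sin²ω = 1 = LHS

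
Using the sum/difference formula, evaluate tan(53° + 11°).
tan(53° + 11°) = (tan 53° + tan 11°)/(1 - tan 53° tan 11°) = 2.05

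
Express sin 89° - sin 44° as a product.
sin 89° - sin 44° = 2 cos(66.5°) sin(22.5°)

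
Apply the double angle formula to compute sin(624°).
sin(624°) = 2 sin 312° cos 312° = -0.9945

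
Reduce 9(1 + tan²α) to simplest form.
9(1 + tan²α) = 9(sec²α) (using Pythagorean identity)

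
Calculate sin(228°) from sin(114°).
sin(228°) = 2 sin 114° cos 114° = -0.7431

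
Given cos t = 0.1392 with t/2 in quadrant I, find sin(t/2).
sin(t/2) = ±√((1 - cos t)/2); positive since t/2 ∈ QI, so sin(t/2) = 0.656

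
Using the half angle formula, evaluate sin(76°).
sin(76°) = √((1 - cos 152°)/2) = 0.9703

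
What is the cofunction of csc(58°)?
csc(58°) = sec(90° - 58°) = sec(32°)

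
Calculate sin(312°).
sin(312°) = -0.7431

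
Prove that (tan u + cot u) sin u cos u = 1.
LHS = (sin u/cos u + cos u/sin u) sin u cos u = ((sin²u + cos²u)/(sin u cos u)) · sin u cos u = sin²u + cos²u = 1 = RHS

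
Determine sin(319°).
sin(319°) = -0.6561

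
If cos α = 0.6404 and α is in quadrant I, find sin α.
sin α = 0.768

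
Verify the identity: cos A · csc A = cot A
LHS = cos A · (1/sin A) = cos A/sin A = cot A = RHS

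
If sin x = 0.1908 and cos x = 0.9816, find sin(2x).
sin(2x) = 2 sin x cos x = 0.3746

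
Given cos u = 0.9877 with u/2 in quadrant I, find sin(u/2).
sin(u/2) = ±√((1 - cos u)/2); positive since u/2 ∈ QI, so sin(u/2) = 0.07842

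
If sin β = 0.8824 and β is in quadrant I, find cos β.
cos β = 0.4705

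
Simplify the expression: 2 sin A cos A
2 sin A cos A = sin(2A) (using Double angle)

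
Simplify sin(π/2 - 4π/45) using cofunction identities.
sin(π/2 - 4π/45) = cos(4π/45)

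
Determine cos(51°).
cos(51°) = 0.6293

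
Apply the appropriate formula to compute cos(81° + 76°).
cos(81° + 76°) = cos 81° cos 76° - sin 81° sin 76° = -0.9205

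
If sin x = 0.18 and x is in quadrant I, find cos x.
cos x = 0.9837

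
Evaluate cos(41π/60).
cos(41π/60) = -0.5446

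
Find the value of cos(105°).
cos(105°) = -(√6-√2)/4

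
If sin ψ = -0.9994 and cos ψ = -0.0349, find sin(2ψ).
sin(2ψ) = 2 sin ψ cos ψ = 0.06976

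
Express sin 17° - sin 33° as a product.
sin 17° - sin 33° = 2 cos(25°) sin(-8°)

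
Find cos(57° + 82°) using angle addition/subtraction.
cos(57° + 82°) = cos 57° cos 82° - sin 57° sin 82° = -0.7547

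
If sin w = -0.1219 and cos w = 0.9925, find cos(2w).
cos(2w) = cos²w - sin²w = 0.9702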